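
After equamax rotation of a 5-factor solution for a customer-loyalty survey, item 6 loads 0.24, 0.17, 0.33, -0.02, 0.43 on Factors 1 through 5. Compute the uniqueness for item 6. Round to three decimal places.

h² = 0.24² + 0.17² + 0.33² + (-0.02)² + 0.43² = 0.0576 + 0.0289 + 0.1089 + 0.0004 + 0.1849 = 0.3807
Uniqueness u² = 1 − h² = 1 − 0.3807 = 0.6193

0.619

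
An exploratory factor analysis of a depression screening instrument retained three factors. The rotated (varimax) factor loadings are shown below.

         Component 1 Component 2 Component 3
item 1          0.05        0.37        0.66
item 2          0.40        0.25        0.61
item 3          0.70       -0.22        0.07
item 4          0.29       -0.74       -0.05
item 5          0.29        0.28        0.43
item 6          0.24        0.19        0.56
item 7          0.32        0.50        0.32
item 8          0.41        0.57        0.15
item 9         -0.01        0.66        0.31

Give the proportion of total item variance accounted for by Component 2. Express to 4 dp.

SS loadings for Component 2 = 0.37² + 0.25² + (-0.22)² + (-0.74)² + 0.28² + 0.19² + 0.50² + 0.57² + 0.66² = 1.9204
Proportion of variance = 1.9204 / 9 = 0.2134.

0.2134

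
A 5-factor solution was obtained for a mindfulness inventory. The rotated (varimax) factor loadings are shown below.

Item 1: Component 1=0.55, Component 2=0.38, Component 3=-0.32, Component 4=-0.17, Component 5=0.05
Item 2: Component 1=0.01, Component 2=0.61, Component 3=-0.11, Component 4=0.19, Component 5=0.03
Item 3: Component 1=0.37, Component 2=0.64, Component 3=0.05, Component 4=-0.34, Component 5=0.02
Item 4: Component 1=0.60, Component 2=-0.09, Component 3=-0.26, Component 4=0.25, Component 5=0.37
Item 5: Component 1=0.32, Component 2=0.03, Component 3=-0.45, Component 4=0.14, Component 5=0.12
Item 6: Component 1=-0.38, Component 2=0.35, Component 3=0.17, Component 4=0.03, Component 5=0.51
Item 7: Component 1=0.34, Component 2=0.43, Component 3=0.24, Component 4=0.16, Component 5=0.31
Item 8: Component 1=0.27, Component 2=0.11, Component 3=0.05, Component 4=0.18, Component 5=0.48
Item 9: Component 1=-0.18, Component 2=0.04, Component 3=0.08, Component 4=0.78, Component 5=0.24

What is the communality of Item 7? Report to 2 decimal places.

0.48

h² = 0.34² + 0.43² + 0.24² + 0.16² + 0.31² = 0.1156 + 0.1849 + 0.0576 + 0.0256 + 0.0961 = 0.4798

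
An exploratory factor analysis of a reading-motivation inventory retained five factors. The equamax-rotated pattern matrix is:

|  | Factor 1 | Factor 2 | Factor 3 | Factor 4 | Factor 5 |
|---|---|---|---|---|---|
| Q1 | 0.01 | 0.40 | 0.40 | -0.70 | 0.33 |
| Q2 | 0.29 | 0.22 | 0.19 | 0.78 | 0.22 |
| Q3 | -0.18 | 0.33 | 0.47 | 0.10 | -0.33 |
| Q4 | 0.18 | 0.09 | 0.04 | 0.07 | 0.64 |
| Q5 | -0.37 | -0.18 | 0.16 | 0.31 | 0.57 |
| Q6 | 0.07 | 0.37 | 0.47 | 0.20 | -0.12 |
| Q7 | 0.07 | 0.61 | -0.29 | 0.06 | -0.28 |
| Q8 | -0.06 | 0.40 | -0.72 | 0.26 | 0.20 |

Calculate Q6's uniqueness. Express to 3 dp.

h² = 0.07² + 0.37² + 0.47² + 0.20² + (-0.12)² = 0.0049 + 0.1369 + 0.2209 + 0.0400 + 0.0144 = 0.4171
Uniqueness u² = 1 − h² = 1 − 0.4171 = 0.5829

0.583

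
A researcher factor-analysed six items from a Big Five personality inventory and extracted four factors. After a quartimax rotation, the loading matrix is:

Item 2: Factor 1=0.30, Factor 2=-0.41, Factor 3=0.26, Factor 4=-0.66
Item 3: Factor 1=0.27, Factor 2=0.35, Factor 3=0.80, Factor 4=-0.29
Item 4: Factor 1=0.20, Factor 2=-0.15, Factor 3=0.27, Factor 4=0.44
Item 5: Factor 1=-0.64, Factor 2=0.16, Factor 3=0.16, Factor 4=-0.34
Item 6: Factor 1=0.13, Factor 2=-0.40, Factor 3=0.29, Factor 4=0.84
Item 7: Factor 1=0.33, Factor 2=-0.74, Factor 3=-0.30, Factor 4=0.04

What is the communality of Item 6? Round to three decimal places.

0.967

h² = 0.13² + (-0.40)² + 0.29² + 0.84² = 0.0169 + 0.1600 + 0.0841 + 0.7056 = 0.9666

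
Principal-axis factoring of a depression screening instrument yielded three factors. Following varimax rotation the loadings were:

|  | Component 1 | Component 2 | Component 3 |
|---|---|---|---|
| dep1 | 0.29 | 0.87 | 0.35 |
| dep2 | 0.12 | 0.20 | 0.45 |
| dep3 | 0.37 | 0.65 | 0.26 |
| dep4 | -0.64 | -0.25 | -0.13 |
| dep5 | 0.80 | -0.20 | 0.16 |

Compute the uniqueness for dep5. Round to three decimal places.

h² = 0.80² + (-0.20)² + 0.16² = 0.6400 + 0.0400 + 0.0256 = 0.7056
Uniqueness u² = 1 − h² = 1 − 0.7056 = 0.2944

0.294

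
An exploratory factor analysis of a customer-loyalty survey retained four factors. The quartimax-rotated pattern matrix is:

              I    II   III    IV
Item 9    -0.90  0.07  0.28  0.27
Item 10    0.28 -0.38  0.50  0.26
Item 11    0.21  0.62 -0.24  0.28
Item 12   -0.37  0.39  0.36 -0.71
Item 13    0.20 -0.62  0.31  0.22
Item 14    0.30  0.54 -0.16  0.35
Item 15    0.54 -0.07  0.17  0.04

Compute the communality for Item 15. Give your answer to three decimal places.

h² = 0.54² + (-0.07)² + 0.17² + 0.04² = 0.2916 + 0.0049 + 0.0289 + 0.0016 = 0.3270

0.327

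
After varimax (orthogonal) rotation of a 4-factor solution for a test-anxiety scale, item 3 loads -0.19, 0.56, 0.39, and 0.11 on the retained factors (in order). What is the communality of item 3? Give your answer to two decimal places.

h² = (-0.19)² + 0.56² + 0.39² + 0.11² = 0.0361 + 0.3136 + 0.1521 + 0.0121 = 0.5139

0.51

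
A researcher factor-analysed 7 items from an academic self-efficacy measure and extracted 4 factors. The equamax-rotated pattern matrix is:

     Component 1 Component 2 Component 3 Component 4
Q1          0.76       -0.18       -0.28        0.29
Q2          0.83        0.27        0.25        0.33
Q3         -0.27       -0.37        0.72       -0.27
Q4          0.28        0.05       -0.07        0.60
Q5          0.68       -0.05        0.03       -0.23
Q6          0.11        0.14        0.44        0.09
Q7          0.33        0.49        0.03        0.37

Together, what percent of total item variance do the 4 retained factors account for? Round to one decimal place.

59.9%

Communalities: 0.7725, 0.9332, 0.8011, 0.4458, 0.5187, 0.2334, 0.4868; Σh² = 4.1915.
Total variance with 7 standardized items is 7, so the solution explains 4.1915/7 = 0.5988 = 59.88%.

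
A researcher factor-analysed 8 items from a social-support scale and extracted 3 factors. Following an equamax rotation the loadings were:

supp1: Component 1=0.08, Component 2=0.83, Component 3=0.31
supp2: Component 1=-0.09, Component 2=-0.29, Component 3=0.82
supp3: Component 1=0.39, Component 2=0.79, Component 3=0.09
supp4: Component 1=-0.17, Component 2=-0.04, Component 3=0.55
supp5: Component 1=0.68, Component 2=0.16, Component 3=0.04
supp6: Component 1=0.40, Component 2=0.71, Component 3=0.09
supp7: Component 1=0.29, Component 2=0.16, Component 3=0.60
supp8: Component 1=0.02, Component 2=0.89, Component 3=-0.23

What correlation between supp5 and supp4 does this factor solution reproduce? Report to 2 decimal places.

-0.10

r̂ = Σ λ_i·λ_j across factors = (0.68)(-0.17) + (0.16)(-0.04) + (0.04)(0.55)
  = -0.1156 -0.0064 +0.0220 = -0.1000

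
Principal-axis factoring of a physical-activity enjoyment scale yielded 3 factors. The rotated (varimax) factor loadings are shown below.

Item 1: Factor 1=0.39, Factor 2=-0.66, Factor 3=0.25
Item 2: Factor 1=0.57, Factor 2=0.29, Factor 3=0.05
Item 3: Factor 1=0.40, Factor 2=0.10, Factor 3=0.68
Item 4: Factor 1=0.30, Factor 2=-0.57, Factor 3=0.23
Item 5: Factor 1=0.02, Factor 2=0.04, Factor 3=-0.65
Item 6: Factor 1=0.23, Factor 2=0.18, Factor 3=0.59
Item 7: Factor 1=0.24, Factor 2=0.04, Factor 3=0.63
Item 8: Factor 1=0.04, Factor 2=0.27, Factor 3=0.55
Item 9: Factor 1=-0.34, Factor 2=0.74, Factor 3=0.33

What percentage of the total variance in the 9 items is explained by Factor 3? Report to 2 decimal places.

23.99%

SS loadings for Factor 3 = 0.25² + 0.05² + 0.68² + 0.23² + (-0.65)² + 0.59² + 0.63² + 0.55² + 0.33² = 2.1592
With 9 standardized items, total variance = 9. Proportion = 2.1592/9 = 0.2399 → 23.99%.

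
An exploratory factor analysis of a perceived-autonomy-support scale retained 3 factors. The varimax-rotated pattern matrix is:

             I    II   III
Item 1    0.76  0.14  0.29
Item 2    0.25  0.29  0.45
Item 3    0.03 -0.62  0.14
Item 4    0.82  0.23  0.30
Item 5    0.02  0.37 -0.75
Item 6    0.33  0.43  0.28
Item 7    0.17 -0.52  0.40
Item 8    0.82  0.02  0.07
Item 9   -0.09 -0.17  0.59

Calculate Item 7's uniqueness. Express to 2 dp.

h² = 0.17² + (-0.52)² + 0.40² = 0.0289 + 0.2704 + 0.1600 = 0.4593
Uniqueness u² = 1 − h² = 1 − 0.4593 = 0.5407

0.54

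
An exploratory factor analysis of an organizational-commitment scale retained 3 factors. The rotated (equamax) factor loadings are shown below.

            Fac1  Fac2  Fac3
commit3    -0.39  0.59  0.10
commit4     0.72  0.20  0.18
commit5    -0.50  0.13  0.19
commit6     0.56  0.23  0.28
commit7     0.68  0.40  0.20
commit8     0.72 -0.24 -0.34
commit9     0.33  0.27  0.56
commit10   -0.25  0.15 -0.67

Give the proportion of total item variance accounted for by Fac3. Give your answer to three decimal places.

SS loadings for Fac3 = 0.10² + 0.18² + 0.19² + 0.28² + 0.20² + (-0.34)² + 0.56² + (-0.67)² = 1.0750
Proportion of variance = 1.0750 / 8 = 0.1344.

0.134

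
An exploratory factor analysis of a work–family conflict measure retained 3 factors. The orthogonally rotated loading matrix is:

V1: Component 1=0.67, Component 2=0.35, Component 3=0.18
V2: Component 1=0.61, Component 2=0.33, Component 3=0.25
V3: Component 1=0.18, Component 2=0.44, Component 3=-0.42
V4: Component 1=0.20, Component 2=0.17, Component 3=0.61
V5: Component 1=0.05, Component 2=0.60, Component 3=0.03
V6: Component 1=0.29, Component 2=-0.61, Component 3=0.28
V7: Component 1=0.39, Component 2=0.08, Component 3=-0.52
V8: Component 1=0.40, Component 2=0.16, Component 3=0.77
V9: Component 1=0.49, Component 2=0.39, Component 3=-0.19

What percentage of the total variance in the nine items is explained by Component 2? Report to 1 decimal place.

15.2%

SS loadings for Component 2 = 0.35² + 0.33² + 0.44² + 0.17² + 0.60² + (-0.61)² + 0.08² + 0.16² + 0.39² = 1.3701
With 9 standardized items, total variance = 9. Proportion = 1.3701/9 = 0.1522 → 15.22%.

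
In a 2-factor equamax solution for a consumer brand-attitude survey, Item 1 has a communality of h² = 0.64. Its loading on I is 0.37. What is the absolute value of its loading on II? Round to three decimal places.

Under orthogonal rotation h² = Σλ², so λ_II² = h² − (0.1369) = 0.64 − 0.1369 = 0.5031.
|λ| = √0.5031 = 0.7093.

0.709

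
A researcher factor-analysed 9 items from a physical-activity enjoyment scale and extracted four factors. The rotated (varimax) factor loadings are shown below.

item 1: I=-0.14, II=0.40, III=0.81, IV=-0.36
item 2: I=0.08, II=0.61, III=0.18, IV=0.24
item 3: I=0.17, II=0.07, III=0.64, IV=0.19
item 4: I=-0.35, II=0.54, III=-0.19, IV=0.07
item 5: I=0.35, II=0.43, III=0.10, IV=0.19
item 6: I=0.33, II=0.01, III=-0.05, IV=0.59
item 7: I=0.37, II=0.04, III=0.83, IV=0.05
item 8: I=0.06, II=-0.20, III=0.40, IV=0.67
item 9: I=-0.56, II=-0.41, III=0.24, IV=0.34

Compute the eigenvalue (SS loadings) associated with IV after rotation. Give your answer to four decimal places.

SS loadings for IV = (-0.36)² + 0.24² + 0.19² + 0.07² + 0.19² + 0.59² + 0.05² + 0.67² + 0.34² = 0.1296 + 0.0576 + 0.0361 + 0.0049 + 0.0361 + 0.3481 + 0.0025 + 0.4489 + 0.1156 = 1.1794

1.1794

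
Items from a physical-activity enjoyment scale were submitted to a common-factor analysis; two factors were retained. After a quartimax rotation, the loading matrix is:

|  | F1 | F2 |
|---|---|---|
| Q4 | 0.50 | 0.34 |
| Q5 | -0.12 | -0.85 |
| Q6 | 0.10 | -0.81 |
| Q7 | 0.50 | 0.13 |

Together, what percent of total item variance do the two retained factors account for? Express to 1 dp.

Communalities: 0.3656, 0.7369, 0.6661, 0.2669; Σh² = 2.0355.
Total variance with 4 standardized items is 4, so the solution explains 2.0355/4 = 0.5089 = 50.89%.

50.9%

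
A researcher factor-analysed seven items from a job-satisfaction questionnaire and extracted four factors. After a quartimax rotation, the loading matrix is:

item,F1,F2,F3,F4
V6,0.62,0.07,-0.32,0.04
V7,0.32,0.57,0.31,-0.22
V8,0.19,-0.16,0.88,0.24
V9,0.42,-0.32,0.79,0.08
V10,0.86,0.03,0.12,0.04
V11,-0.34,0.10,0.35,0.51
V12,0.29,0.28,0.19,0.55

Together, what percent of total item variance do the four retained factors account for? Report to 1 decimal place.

66.2%

Communalities: 0.4933, 0.5718, 0.8937, 0.9093, 0.7565, 0.5082, 0.5011; Σh² = 4.6339.
Total variance with 7 standardized items is 7, so the solution explains 4.6339/7 = 0.6620 = 66.20%.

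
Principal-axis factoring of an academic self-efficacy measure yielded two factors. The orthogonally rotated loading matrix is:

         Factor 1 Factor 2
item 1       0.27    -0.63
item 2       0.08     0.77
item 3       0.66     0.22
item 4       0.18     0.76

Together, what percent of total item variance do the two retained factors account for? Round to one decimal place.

54.1%

Communalities: 0.4698, 0.5993, 0.4840, 0.6100; Σh² = 2.1631.
Total variance with 4 standardized items is 4, so the solution explains 2.1631/4 = 0.5408 = 54.08%.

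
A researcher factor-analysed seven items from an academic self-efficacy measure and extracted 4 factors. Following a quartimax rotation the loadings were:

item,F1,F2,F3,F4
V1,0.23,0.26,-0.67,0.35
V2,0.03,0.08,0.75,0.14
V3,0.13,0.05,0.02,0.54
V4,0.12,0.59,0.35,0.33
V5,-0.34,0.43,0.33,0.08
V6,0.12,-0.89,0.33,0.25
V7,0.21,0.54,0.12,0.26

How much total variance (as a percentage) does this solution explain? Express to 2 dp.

Communalities: 0.6919, 0.5894, 0.3114, 0.5939, 0.4158, 0.9779, 0.4177; Σh² = 3.9980.
Total variance with 7 standardized items is 7, so the solution explains 3.9980/7 = 0.5711 = 57.11%.

57.11%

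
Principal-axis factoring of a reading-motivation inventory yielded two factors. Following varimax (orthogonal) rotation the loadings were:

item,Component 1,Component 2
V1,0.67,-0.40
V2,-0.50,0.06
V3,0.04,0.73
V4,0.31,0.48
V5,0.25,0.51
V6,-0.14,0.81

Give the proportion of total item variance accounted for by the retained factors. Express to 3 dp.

0.454

Communalities: 0.6089, 0.2536, 0.5345, 0.3265, 0.3226, 0.6757; Σh² = 2.7218.
Total variance with 6 standardized items is 6, so the solution explains 2.7218/6 = 0.4536.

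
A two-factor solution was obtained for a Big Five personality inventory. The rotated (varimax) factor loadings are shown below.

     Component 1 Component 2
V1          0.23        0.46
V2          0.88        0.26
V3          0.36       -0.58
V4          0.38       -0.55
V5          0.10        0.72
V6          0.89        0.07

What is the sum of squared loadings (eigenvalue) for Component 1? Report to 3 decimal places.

SS loadings for Component 1 = 0.23² + 0.88² + 0.36² + 0.38² + 0.10² + 0.89² = 0.0529 + 0.7744 + 0.1296 + 0.1444 + 0.0100 + 0.7921 = 1.9034

1.903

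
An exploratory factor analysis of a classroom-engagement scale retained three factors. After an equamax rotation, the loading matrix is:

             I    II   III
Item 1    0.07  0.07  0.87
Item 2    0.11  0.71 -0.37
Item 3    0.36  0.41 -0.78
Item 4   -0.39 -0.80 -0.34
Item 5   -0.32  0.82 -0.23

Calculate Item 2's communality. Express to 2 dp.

h² = 0.11² + 0.71² + (-0.37)² = 0.0121 + 0.5041 + 0.1369 = 0.6531

0.65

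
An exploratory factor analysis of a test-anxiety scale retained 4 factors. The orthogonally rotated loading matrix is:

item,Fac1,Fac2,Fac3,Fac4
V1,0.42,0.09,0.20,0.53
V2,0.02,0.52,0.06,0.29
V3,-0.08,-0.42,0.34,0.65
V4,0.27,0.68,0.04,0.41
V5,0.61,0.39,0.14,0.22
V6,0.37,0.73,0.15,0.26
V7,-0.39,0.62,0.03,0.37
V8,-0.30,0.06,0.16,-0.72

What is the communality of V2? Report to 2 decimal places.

h² = 0.02² + 0.52² + 0.06² + 0.29² = 0.0004 + 0.2704 + 0.0036 + 0.0841 = 0.3585

0.36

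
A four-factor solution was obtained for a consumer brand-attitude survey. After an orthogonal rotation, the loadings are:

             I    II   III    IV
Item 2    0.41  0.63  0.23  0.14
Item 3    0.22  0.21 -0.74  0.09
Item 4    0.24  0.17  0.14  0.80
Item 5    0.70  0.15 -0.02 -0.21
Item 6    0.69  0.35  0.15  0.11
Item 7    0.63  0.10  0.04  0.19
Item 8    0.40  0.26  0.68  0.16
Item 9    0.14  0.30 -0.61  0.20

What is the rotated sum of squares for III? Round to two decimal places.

SS loadings for III = 0.23² + (-0.74)² + 0.14² + (-0.02)² + 0.15² + 0.04² + 0.68² + (-0.61)² = 0.0529 + 0.5476 + 0.0196 + 0.0004 + 0.0225 + 0.0016 + 0.4624 + 0.3721 = 1.4791

1.48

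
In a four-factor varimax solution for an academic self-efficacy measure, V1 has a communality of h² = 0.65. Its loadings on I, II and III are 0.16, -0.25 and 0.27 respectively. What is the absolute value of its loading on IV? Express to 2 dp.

0.70

Under orthogonal rotation h² = Σλ², so λ_IV² = h² − (0.1610) = 0.65 − 0.1610 = 0.4890.
|λ| = √0.4890 = 0.6993.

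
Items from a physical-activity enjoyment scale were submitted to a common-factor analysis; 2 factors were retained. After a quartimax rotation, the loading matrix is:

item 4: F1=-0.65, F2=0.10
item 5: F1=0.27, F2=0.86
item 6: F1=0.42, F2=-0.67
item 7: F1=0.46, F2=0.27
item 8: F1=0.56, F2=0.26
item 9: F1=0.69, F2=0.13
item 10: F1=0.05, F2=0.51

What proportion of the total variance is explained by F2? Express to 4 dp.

SS loadings for F2 = 0.10² + 0.86² + (-0.67)² + 0.27² + 0.26² + 0.13² + 0.51² = 1.6160
Proportion of variance = 1.6160 / 7 = 0.2309.

0.2309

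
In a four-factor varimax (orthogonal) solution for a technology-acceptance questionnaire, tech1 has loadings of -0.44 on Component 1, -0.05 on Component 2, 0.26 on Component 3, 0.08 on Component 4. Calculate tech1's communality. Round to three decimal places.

h² = (-0.44)² + (-0.05)² + 0.26² + 0.08² = 0.1936 + 0.0025 + 0.0676 + 0.0064 = 0.2701

0.270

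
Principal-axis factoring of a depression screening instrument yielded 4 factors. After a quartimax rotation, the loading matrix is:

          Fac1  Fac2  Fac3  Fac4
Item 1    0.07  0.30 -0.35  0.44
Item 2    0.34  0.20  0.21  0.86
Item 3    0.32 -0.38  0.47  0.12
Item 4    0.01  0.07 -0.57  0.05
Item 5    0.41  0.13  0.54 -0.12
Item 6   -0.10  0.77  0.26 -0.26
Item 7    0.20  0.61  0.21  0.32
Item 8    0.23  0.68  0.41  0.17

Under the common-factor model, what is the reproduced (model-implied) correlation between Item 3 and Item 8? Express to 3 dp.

0.028

r̂ = Σ λ_i·λ_j across factors = (0.32)(0.23) + (-0.38)(0.68) + (0.47)(0.41) + (0.12)(0.17)
  = +0.0736 -0.2584 +0.1927 +0.0204 = 0.0283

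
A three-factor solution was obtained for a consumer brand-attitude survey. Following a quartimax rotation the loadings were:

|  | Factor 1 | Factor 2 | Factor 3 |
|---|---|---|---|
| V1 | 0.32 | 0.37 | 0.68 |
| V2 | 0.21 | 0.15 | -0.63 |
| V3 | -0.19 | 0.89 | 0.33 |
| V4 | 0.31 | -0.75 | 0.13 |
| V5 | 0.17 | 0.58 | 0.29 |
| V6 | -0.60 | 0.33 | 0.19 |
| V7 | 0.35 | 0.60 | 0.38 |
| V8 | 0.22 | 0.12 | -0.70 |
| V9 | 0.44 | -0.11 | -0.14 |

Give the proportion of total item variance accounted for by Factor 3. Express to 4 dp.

0.1955

SS loadings for Factor 3 = 0.68² + (-0.63)² + 0.33² + 0.13² + 0.29² + 0.19² + 0.38² + (-0.70)² + (-0.14)² = 1.7593
Proportion of variance = 1.7593 / 9 = 0.1955.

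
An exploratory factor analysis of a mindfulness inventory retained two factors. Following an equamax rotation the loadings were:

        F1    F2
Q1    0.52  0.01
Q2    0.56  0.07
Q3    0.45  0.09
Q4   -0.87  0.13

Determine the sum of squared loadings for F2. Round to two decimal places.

0.03

SS loadings for F2 = 0.01² + 0.07² + 0.09² + 0.13² = 0.0001 + 0.0049 + 0.0081 + 0.0169 = 0.0300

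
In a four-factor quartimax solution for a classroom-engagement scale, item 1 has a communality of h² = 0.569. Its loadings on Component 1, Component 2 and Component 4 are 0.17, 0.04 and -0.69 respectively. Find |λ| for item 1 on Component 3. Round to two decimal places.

Under orthogonal rotation h² = Σλ², so λ_Component 3² = h² − (0.5066) = 0.569 − 0.5066 = 0.0624.
|λ| = √0.0624 = 0.2498.

0.25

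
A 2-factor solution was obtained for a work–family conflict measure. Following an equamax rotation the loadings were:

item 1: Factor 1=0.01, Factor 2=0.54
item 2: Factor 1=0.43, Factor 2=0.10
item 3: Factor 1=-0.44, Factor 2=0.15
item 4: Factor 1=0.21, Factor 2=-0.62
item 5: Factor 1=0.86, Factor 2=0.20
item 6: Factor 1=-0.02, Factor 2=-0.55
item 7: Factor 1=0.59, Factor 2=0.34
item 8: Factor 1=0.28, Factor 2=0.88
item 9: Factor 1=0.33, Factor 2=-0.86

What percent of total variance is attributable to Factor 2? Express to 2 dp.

SS loadings for Factor 2 = 0.54² + 0.10² + 0.15² + (-0.62)² + 0.20² + (-0.55)² + 0.34² + 0.88² + (-0.86)² = 2.6806
With 9 standardized items, total variance = 9. Proportion = 2.6806/9 = 0.2978 → 29.78%.

29.78%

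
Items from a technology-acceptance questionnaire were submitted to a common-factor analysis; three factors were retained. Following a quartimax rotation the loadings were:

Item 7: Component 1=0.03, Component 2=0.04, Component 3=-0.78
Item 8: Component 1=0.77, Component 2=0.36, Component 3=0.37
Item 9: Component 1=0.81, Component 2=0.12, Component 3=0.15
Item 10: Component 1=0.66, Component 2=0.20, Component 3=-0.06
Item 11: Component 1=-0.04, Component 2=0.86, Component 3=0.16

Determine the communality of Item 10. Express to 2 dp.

h² = 0.66² + 0.20² + (-0.06)² = 0.4356 + 0.0400 + 0.0036 = 0.4792

0.48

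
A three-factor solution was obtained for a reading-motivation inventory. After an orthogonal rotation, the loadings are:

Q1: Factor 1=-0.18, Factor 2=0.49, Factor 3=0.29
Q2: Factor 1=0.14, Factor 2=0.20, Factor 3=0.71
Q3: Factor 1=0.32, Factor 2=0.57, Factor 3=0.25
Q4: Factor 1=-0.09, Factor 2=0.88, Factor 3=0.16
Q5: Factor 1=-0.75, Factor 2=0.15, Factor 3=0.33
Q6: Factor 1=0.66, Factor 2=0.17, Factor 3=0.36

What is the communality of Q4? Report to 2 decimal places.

0.81

h² = (-0.09)² + 0.88² + 0.16² = 0.0081 + 0.7744 + 0.0256 = 0.8081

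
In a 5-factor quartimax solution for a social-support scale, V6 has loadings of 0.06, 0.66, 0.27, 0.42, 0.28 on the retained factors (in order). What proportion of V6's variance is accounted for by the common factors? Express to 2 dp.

0.77

h² = 0.06² + 0.66² + 0.27² + 0.42² + 0.28² = 0.0036 + 0.4356 + 0.0729 + 0.1764 + 0.0784 = 0.7669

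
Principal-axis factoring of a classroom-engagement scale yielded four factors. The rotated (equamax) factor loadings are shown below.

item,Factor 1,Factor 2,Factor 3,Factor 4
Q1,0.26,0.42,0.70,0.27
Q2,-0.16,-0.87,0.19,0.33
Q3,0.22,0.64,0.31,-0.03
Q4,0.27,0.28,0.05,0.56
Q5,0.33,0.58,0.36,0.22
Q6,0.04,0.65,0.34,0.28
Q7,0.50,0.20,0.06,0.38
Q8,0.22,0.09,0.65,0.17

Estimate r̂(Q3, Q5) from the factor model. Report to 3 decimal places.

r̂ = Σ λ_i·λ_j across factors = (0.22)(0.33) + (0.64)(0.58) + (0.31)(0.36) + (-0.03)(0.22)
  = +0.0726 +0.3712 +0.1116 -0.0066 = 0.5488

0.549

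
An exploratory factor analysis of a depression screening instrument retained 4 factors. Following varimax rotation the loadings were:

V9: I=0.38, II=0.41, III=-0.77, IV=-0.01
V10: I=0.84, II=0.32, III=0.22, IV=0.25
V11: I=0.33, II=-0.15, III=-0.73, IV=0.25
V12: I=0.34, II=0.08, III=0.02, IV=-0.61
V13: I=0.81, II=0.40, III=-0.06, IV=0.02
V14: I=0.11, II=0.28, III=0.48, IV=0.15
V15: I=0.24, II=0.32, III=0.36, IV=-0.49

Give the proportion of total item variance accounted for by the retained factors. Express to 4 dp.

SS loadings by factor: 1.8003, 0.6402, 1.5382, 0.7602; total = 4.7389.
Total variance with 7 standardized items is 7, so the solution explains 4.7389/7 = 0.6770.

0.6770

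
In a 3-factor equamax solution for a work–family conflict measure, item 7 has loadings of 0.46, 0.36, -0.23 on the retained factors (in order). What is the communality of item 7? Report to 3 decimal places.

0.394

h² = 0.46² + 0.36² + (-0.23)² = 0.2116 + 0.1296 + 0.0529 = 0.3941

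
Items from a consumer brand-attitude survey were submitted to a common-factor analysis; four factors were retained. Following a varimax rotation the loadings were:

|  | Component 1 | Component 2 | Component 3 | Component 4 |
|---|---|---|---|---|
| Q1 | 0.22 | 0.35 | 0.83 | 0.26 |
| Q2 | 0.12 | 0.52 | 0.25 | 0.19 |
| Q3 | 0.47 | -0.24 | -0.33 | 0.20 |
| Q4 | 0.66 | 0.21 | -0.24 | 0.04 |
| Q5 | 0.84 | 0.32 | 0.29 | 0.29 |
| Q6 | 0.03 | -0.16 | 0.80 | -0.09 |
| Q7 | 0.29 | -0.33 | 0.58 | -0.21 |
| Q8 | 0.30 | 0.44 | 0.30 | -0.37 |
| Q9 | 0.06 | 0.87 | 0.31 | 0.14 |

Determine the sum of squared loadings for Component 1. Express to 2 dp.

SS loadings for Component 1 = 0.22² + 0.12² + 0.47² + 0.66² + 0.84² + 0.03² + 0.29² + 0.30² + 0.06² = 0.0484 + 0.0144 + 0.2209 + 0.4356 + 0.7056 + 0.0009 + 0.0841 + 0.0900 + 0.0036 = 1.6035

1.60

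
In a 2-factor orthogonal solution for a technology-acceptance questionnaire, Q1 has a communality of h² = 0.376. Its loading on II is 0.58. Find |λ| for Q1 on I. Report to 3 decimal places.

Under orthogonal rotation h² = Σλ², so λ_I² = h² − (0.3364) = 0.376 − 0.3364 = 0.0396.
|λ| = √0.0396 = 0.1990.

0.199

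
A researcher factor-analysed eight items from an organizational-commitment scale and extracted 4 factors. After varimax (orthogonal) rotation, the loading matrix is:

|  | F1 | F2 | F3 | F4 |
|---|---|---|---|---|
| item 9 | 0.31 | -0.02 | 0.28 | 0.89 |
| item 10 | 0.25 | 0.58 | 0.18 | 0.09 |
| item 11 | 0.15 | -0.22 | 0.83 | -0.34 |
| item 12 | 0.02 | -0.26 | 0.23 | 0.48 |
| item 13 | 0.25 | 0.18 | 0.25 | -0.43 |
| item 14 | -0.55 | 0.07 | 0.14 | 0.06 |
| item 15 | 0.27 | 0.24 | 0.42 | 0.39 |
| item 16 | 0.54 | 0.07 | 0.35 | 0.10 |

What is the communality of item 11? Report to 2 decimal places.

0.88

h² = 0.15² + (-0.22)² + 0.83² + (-0.34)² = 0.0225 + 0.0484 + 0.6889 + 0.1156 = 0.8754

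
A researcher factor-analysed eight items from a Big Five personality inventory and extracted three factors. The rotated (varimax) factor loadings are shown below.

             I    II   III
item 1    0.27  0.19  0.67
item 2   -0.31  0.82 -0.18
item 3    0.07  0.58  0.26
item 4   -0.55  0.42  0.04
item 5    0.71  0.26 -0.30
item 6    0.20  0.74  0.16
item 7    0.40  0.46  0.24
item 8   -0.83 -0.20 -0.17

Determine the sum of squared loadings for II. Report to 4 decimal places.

2.0881

SS loadings for II = 0.19² + 0.82² + 0.58² + 0.42² + 0.26² + 0.74² + 0.46² + (-0.20)² = 0.0361 + 0.6724 + 0.3364 + 0.1764 + 0.0676 + 0.5476 + 0.2116 + 0.0400 = 2.0881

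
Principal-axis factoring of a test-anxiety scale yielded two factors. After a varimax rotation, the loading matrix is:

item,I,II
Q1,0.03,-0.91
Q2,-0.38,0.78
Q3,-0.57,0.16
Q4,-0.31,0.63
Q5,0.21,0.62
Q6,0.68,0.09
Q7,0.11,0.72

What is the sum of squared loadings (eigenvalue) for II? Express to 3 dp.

SS loadings for II = (-0.91)² + 0.78² + 0.16² + 0.63² + 0.62² + 0.09² + 0.72² = 0.8281 + 0.6084 + 0.0256 + 0.3969 + 0.3844 + 0.0081 + 0.5184 = 2.7699

2.770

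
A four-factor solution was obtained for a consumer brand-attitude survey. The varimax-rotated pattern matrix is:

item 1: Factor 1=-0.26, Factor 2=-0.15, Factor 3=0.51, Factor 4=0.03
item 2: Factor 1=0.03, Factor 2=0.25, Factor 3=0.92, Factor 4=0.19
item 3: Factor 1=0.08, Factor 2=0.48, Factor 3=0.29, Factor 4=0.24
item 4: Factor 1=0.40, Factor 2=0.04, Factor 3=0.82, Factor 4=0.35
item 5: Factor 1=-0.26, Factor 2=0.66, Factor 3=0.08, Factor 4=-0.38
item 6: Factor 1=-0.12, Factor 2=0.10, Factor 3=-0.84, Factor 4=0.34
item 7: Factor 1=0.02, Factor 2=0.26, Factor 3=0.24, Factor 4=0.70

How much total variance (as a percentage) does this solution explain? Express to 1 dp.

67.8%

Communalities: 0.3511, 0.9459, 0.3785, 0.9565, 0.6540, 0.8456, 0.6156; Σh² = 4.7472.
Total variance with 7 standardized items is 7, so the solution explains 4.7472/7 = 0.6782 = 67.82%.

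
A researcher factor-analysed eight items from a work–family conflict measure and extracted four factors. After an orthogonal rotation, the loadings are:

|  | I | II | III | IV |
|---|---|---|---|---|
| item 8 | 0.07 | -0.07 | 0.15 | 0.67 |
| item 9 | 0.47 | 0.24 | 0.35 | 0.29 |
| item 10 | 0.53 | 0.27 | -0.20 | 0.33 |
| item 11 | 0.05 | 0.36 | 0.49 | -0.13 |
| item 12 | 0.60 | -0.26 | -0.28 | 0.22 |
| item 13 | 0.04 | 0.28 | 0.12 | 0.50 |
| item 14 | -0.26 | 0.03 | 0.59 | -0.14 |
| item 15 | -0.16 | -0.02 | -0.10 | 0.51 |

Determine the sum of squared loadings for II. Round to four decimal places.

SS loadings for II = (-0.07)² + 0.24² + 0.27² + 0.36² + (-0.26)² + 0.28² + 0.03² + (-0.02)² = 0.0049 + 0.0576 + 0.0729 + 0.1296 + 0.0676 + 0.0784 + 0.0009 + 0.0004 = 0.4123

0.4123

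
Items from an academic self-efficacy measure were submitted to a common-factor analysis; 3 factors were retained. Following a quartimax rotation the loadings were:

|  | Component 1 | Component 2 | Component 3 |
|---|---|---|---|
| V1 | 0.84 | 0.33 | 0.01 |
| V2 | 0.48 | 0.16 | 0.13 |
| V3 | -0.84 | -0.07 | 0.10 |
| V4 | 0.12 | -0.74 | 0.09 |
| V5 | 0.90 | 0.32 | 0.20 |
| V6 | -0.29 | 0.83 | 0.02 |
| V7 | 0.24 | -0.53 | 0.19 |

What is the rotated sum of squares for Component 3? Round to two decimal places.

0.11

SS loadings for Component 3 = 0.01² + 0.13² + 0.10² + 0.09² + 0.20² + 0.02² + 0.19² = 0.0001 + 0.0169 + 0.0100 + 0.0081 + 0.0400 + 0.0004 + 0.0361 = 0.1116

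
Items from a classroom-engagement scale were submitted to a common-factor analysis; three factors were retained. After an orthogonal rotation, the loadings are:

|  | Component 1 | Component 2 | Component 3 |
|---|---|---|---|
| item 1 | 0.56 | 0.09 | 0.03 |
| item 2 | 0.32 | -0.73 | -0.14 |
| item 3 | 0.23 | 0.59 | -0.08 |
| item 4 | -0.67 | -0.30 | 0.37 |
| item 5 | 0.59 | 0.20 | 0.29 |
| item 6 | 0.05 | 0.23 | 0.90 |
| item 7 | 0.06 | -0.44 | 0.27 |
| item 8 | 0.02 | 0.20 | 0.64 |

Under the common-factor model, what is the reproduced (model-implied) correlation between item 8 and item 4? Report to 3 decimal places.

0.163

r̂ = Σ λ_i·λ_j across factors = (0.02)(-0.67) + (0.20)(-0.30) + (0.64)(0.37)
  = -0.0134 -0.0600 +0.2368 = 0.1634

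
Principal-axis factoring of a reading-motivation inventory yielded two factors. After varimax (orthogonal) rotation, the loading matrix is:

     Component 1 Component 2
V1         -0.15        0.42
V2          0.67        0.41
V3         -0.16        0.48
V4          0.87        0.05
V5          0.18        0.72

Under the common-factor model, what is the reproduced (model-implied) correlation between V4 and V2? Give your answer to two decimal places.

0.60

r̂ = Σ λ_i·λ_j across factors = (0.87)(0.67) + (0.05)(0.41)
  = +0.5829 +0.0205 = 0.6034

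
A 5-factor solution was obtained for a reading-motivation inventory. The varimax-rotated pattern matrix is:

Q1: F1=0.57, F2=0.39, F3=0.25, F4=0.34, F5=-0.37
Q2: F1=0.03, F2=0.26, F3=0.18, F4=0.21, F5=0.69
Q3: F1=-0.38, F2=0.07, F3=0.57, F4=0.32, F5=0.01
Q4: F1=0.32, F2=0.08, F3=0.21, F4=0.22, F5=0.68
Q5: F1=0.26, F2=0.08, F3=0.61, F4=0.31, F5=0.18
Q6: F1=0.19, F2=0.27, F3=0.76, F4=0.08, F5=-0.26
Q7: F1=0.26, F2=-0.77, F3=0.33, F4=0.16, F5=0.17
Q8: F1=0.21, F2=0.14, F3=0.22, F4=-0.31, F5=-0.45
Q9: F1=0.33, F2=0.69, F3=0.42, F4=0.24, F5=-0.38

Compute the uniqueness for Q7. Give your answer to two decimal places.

h² = 0.26² + (-0.77)² + 0.33² + 0.16² + 0.17² = 0.0676 + 0.5929 + 0.1089 + 0.0256 + 0.0289 = 0.8239
Uniqueness u² = 1 − h² = 1 − 0.8239 = 0.1761

0.18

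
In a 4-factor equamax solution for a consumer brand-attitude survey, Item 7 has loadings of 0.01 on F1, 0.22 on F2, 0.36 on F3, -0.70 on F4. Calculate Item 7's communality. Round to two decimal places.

0.67

h² = 0.01² + 0.22² + 0.36² + (-0.70)² = 0.0001 + 0.0484 + 0.1296 + 0.4900 = 0.6681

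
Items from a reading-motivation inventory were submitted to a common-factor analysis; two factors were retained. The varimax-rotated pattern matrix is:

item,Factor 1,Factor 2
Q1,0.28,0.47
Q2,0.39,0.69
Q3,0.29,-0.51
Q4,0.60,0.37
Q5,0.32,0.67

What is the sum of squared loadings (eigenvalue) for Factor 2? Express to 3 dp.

SS loadings for Factor 2 = 0.47² + 0.69² + (-0.51)² + 0.37² + 0.67² = 0.2209 + 0.4761 + 0.2601 + 0.1369 + 0.4489 = 1.5429

1.543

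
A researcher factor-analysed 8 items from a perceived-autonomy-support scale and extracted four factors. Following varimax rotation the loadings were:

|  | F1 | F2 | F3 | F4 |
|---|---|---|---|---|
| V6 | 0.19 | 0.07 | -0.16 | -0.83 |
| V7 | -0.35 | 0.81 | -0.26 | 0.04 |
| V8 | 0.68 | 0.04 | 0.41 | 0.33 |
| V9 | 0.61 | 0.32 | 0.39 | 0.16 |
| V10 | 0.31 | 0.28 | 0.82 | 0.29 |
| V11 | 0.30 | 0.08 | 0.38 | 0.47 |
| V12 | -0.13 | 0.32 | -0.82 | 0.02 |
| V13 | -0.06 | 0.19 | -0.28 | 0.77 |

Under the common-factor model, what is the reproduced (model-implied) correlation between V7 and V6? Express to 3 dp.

r̂ = Σ λ_i·λ_j across factors = (-0.35)(0.19) + (0.81)(0.07) + (-0.26)(-0.16) + (0.04)(-0.83)
  = -0.0665 +0.0567 +0.0416 -0.0332 = -0.0014

-0.001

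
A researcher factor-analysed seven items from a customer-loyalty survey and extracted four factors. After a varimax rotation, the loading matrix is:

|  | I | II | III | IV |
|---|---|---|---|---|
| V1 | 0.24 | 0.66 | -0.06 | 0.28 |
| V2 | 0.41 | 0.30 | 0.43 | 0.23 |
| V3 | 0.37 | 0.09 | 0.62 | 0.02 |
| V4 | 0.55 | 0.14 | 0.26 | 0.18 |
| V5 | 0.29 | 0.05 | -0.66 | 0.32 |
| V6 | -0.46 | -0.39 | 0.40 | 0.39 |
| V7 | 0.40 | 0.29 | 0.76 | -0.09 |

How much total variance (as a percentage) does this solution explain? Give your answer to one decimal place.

59.3%

SS loadings by factor: 1.1208, 0.7920, 1.8137, 0.4267; total = 4.1532.
Total variance with 7 standardized items is 7, so the solution explains 4.1532/7 = 0.5933 = 59.33%.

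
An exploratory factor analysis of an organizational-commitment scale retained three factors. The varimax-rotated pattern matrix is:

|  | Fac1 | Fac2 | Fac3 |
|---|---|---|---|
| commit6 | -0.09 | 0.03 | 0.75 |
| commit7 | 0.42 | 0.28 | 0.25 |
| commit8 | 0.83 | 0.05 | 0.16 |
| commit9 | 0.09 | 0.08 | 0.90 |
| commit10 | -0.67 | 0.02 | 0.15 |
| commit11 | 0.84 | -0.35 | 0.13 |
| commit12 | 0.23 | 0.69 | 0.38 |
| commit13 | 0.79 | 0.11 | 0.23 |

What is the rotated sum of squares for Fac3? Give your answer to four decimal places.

SS loadings for Fac3 = 0.75² + 0.25² + 0.16² + 0.90² + 0.15² + 0.13² + 0.38² + 0.23² = 0.5625 + 0.0625 + 0.0256 + 0.8100 + 0.0225 + 0.0169 + 0.1444 + 0.0529 = 1.6973

1.6973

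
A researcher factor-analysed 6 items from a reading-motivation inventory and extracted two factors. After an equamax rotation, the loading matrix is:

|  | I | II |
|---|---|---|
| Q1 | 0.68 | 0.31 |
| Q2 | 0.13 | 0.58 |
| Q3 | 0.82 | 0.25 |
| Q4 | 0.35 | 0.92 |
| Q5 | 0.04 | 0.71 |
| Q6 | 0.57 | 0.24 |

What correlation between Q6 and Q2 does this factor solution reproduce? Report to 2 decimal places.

r̂ = Σ λ_i·λ_j across factors = (0.57)(0.13) + (0.24)(0.58)
  = +0.0741 +0.1392 = 0.2133

0.21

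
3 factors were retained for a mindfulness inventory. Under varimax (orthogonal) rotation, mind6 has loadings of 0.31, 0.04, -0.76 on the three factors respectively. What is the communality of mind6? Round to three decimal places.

0.675

h² = 0.31² + 0.04² + (-0.76)² = 0.0961 + 0.0016 + 0.5776 = 0.6753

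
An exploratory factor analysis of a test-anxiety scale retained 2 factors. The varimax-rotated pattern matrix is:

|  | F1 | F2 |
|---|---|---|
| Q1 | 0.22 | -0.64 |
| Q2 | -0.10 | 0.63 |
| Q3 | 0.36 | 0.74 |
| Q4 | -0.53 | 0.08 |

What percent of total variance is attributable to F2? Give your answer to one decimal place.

34.0%

SS loadings for F2 = (-0.64)² + 0.63² + 0.74² + 0.08² = 1.3605
With 4 standardized items, total variance = 4. Proportion = 1.3605/4 = 0.3401 → 34.01%.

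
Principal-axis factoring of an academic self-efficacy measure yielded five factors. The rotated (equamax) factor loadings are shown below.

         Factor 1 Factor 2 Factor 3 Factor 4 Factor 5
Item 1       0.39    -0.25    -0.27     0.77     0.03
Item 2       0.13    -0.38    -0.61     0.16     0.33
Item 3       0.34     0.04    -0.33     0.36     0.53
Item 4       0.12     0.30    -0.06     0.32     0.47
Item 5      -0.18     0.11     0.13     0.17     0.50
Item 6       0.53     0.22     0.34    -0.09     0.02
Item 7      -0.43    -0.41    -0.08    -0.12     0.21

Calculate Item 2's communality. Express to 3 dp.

h² = 0.13² + (-0.38)² + (-0.61)² + 0.16² + 0.33² = 0.0169 + 0.1444 + 0.3721 + 0.0256 + 0.1089 = 0.6679

0.668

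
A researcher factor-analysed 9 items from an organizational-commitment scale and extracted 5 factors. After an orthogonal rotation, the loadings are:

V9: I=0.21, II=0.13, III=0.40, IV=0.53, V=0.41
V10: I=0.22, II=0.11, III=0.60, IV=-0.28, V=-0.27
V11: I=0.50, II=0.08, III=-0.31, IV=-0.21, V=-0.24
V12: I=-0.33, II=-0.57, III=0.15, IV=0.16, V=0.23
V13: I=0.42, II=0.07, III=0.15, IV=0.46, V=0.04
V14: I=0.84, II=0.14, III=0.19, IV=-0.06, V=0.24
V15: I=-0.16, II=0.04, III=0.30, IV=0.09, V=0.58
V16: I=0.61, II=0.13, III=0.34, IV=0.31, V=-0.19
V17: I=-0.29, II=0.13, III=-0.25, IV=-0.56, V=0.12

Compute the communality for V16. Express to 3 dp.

h² = 0.61² + 0.13² + 0.34² + 0.31² + (-0.19)² = 0.3721 + 0.0169 + 0.1156 + 0.0961 + 0.0361 = 0.6368

0.637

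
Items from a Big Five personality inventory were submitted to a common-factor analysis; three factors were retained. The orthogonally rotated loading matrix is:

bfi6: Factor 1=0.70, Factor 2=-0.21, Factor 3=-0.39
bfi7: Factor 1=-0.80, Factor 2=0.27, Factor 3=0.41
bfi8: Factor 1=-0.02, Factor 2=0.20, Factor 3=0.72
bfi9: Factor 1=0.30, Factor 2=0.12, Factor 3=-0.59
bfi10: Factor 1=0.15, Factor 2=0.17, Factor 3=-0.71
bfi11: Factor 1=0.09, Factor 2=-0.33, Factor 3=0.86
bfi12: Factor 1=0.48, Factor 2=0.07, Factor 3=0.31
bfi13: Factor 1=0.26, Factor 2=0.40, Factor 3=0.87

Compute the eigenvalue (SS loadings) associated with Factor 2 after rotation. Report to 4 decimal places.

SS loadings for Factor 2 = (-0.21)² + 0.27² + 0.20² + 0.12² + 0.17² + (-0.33)² + 0.07² + 0.40² = 0.0441 + 0.0729 + 0.0400 + 0.0144 + 0.0289 + 0.1089 + 0.0049 + 0.1600 = 0.4741

0.4741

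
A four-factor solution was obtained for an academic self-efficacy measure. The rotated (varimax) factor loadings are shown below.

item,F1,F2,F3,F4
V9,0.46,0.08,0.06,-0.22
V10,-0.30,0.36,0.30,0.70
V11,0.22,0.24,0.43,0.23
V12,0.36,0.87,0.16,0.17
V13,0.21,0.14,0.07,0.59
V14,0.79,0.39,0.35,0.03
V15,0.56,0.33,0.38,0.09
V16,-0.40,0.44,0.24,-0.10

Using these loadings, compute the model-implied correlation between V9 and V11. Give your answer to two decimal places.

0.10

r̂ = Σ λ_i·λ_j across factors = (0.46)(0.22) + (0.08)(0.24) + (0.06)(0.43) + (-0.22)(0.23)
  = +0.1012 +0.0192 +0.0258 -0.0506 = 0.0956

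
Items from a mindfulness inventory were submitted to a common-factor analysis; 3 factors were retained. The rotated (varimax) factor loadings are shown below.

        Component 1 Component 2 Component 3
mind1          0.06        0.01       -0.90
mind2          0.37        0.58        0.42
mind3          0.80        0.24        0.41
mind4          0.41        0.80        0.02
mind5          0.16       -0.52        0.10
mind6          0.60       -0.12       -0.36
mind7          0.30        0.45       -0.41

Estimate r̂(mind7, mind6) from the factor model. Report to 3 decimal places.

r̂ = Σ λ_i·λ_j across factors = (0.30)(0.60) + (0.45)(-0.12) + (-0.41)(-0.36)
  = +0.1800 -0.0540 +0.1476 = 0.2736

0.274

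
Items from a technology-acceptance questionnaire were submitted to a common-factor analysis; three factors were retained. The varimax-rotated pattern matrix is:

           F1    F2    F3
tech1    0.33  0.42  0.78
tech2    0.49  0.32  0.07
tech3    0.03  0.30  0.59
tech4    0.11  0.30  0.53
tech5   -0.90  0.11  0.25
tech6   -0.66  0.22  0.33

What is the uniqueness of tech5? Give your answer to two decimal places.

h² = (-0.90)² + 0.11² + 0.25² = 0.8100 + 0.0121 + 0.0625 = 0.8846
Uniqueness u² = 1 − h² = 1 − 0.8846 = 0.1154

0.12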